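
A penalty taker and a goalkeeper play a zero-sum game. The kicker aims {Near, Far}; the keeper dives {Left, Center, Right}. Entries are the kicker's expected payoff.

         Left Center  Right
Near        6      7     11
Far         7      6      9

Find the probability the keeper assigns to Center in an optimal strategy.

Row minima: Near → 6, Far → 6; maximin = 6.
Column maxima: Left → 7, Center → 7, Right → 11; minimax = 7.
6 ≠ 7, so there is no saddle point; optimal play is mixed.
Right is strictly dominated by Left (it gives the kicker strictly more in every row), so the keeper never plays it.
On the remaining 2×2 (Near, Far vs Left, Center):
Let the kicker play Near with probability p. Expected payoff against Left: 6p + 7(1−p) = −p + 7; against Center: 7p + 6(1−p) = p + 6.
Setting these equal: −p + 7 = p + 6 ⇒ −2p = -1 ⇒ p = 1/2, and the value is (-1)·(1/2) + 7 = 13/2.
For the keeper: with q = P(Left), equating Near's and Far's payoffs gives −q + 7 = q + 6 ⇒ q = 1/2.

1/2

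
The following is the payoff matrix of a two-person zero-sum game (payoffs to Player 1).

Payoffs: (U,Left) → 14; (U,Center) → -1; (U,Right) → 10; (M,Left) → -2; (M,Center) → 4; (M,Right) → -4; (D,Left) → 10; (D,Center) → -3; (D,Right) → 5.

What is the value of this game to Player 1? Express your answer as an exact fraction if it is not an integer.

Row minima: U → -1, M → -4, D → -3; maximin = -1.
Column maxima: Left → 14, Center → 4, Right → 10; minimax = 4.
-1 ≠ 4, so there is no saddle point; optimal play is mixed.
D is strictly dominated by U, so Player 1 never plays it.
Left is strictly dominated by Right (it gives Player 1 strictly more in every row), so Player 2 never plays it.
On the remaining 2×2 (U, M vs Center, Right):
Let Player 1 play U with probability p. Expected payoff against Center: (-1)p + 4(1−p) = −5p + 4; against Right: 10p + (-4)(1−p) = 14p − 4.
Setting these equal: −5p + 4 = 14p − 4 ⇒ −19p = -8 ⇒ p = 8/19, and the value is (-5)·(8/19) + 4 = 36/19.
For Player 2: with q = P(Center), equating U's and M's payoffs gives −11q + 10 = 8q − 4 ⇒ q = 14/19.

36/19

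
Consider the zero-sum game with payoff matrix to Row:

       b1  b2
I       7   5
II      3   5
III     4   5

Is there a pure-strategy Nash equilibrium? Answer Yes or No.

Yes

Row minima: I → 5, II → 3, III → 4; maximin = 5.
Column maxima: b1 → 7, b2 → 5; minimax = 5.
maximin = minimax = 5, so a saddle point exists.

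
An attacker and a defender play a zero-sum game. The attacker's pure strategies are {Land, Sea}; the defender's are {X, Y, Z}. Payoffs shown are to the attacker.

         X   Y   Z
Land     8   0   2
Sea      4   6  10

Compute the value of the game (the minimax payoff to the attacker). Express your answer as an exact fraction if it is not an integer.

Row minima: Land → 0, Sea → 4; maximin = 4.
Column maxima: X → 8, Y → 6, Z → 10; minimax = 6.
4 ≠ 6, so there is no saddle point; optimal play is mixed.
Z is strictly dominated by Y (it gives the attacker strictly more in every row), so the defender never plays it.
On the remaining 2×2 (Land, Sea vs X, Y):
Let the attacker play Land with probability p. Expected payoff against X: 8p + 4(1−p) = 4p + 4; against Y: 0p + 6(1−p) = −6p + 6.
Setting these equal: 4p + 4 = −6p + 6 ⇒ 10p = 2 ⇒ p = 1/5, and the value is (4)·(1/5) + 4 = 24/5.
For the defender: with q = P(X), equating Land's and Sea's payoffs gives 8q = −2q + 6 ⇒ q = 3/5.

24/5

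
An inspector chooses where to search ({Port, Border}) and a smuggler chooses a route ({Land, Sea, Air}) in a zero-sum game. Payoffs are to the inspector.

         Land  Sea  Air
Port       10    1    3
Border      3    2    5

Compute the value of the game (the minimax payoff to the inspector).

Row minima: Port → 1, Border → 2; maximin = 2.
Column maxima: Land → 10, Sea → 2, Air → 5; minimax = 2.
Since maximin = minimax = 2, there is a saddle point and the value is 2.

2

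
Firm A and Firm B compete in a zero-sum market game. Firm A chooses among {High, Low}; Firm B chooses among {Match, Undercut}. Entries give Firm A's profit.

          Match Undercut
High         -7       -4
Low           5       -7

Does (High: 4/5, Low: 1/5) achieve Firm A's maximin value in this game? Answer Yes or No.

Yes

Against Match this mix gives (4/5)·(-7) + (1/5)·5 = -23/5.
Against Undercut this mix gives (4/5)·(-4) + (1/5)·(-7) = -23/5.
All of Firm B's active replies (Match, Undercut) yield -23/5, and no column does worse for Firm A. The mix makes Firm B indifferent and guarantees -23/5, so it is optimal.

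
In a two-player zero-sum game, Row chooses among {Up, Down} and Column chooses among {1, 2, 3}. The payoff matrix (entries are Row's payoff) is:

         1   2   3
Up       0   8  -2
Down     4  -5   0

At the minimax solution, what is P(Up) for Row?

1/3

Row minima: Up → -2, Down → -5; maximin = -2.
Column maxima: 1 → 4, 2 → 8, 3 → 0; minimax = 0.
-2 ≠ 0, so there is no saddle point; optimal play is mixed.
1 is strictly dominated by 3 (it gives Row strictly more in every row), so Column never plays it.
On the remaining 2×2 (Up, Down vs 2, 3):
Let Row play Up with probability p. Expected payoff against 2: 8p + (-5)(1−p) = 13p − 5; against 3: (-2)p + 0(1−p) = −2p.
Setting these equal: 13p − 5 = −2p ⇒ 15p = 5 ⇒ p = 1/3, and the value is (13)·(1/3) − 5 = -2/3.
For Column: with q = P(2), equating Up's and Down's payoffs gives 10q − 2 = −5q ⇒ q = 2/15.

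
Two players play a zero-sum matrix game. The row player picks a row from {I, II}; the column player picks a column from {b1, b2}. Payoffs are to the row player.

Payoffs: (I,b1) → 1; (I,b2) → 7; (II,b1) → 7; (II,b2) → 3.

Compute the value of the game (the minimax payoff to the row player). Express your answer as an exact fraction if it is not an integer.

Row minima: I → 1, II → 3; maximin = 3.
Column maxima: b1 → 7, b2 → 7; minimax = 7.
3 ≠ 7, so there is no saddle point; optimal play is mixed.
Let the row player play I with probability p. Expected payoff against b1: 1p + 7(1−p) = −6p + 7; against b2: 7p + 3(1−p) = 4p + 3.
Setting these equal: −6p + 7 = 4p + 3 ⇒ −10p = -4 ⇒ p = 2/5, and the value is (-6)·(2/5) + 7 = 23/5.
For the column player: with q = P(b1), equating I's and II's payoffs gives −6q + 7 = 4q + 3 ⇒ q = 2/5.

23/5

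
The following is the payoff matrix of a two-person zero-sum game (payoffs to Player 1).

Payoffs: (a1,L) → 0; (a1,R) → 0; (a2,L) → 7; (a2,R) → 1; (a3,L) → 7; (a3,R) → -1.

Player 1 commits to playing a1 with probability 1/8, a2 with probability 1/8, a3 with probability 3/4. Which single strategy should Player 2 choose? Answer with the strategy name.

R

If Player 2 plays L, Player 1's expected payoff is (1/8)·0 + (1/8)·7 + (3/4)·7 = 49/8.
If Player 2 plays R, Player 1's expected payoff is (1/8)·0 + (1/8)·1 + (3/4)·(-1) = -5/8.
Player 2 minimizes Player 1's payoff; the smallest is -5/8, so the best response is R.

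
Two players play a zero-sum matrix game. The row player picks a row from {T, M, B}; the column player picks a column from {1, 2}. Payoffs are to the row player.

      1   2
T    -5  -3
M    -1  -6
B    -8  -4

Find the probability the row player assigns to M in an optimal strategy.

Row minima: T → -5, M → -6, B → -8; maximin = -5.
Column maxima: 1 → -1, 2 → -3; minimax = -3.
-5 ≠ -3, so there is no saddle point; optimal play is mixed.
B is strictly dominated by T, so the row player never plays it.
On the remaining 2×2 (T, M vs 1, 2):
Let the row player play T with probability p. Expected payoff against 1: (-5)p + (-1)(1−p) = −4p − 1; against 2: (-3)p + (-6)(1−p) = 3p − 6.
Setting these equal: −4p − 1 = 3p − 6 ⇒ −7p = -5 ⇒ p = 5/7, and the value is (-4)·(5/7) − 1 = -27/7.
For the column player: with q = P(1), equating T's and M's payoffs gives −2q − 3 = 5q − 6 ⇒ q = 3/7.

2/7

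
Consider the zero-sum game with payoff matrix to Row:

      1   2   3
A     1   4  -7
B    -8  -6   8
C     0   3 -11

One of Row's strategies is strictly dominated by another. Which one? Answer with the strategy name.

C

A gives a strictly higher payoff than C against every column: 1 > 0, 4 > 3, -7 > -11.
So C is strictly dominated and Row never plays it.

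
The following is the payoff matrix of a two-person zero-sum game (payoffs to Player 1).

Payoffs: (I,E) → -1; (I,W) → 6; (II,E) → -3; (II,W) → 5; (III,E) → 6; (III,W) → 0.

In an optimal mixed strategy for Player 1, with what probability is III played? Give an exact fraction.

7/13

Row minima: I → -1, II → -3, III → 0; maximin = 0.
Column maxima: E → 6, W → 6; minimax = 6.
0 ≠ 6, so there is no saddle point; optimal play is mixed.
II is strictly dominated by I, so Player 1 never plays it.
On the remaining 2×2 (I, III vs E, W):
Let Player 1 play I with probability p. Expected payoff against E: (-1)p + 6(1−p) = −7p + 6; against W: 6p + 0(1−p) = 6p.
Setting these equal: −7p + 6 = 6p ⇒ −13p = -6 ⇒ p = 6/13, and the value is (-7)·(6/13) + 6 = 36/13.
For Player 2: with q = P(E), equating I's and III's payoffs gives −7q + 6 = 6q ⇒ q = 6/13.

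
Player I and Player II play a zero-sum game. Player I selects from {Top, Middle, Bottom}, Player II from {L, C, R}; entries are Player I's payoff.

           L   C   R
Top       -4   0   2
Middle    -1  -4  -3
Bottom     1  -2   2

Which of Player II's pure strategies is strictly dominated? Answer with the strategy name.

R

C holds Player I's payoff strictly below R in every row: 0 < 2, -4 < -3, -2 < 2.
So R is strictly dominated for Player II.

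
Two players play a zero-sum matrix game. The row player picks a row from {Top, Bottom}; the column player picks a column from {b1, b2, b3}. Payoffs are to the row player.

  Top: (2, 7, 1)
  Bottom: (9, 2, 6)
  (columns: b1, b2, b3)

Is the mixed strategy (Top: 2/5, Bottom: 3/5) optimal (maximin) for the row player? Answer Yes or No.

Against b1 this mix gives (2/5)·2 + (3/5)·9 = 31/5.
Against b2 this mix gives (2/5)·7 + (3/5)·2 = 4.
Against b3 this mix gives (2/5)·1 + (3/5)·6 = 4.
All of the column player's active replies (b2, b3) yield 4, and no column does worse for the row player. The mix makes the column player indifferent and guarantees 4, so it is optimal.

Yes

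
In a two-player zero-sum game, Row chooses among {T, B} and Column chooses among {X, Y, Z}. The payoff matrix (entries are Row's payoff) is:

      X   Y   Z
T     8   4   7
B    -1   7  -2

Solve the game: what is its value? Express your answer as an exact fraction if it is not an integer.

Row minima: T → 4, B → -2; maximin = 4.
Column maxima: X → 8, Y → 7, Z → 7; minimax = 7.
4 ≠ 7, so there is no saddle point; optimal play is mixed.
X is strictly dominated by Z (it gives Row strictly more in every row), so Column never plays it.
On the remaining 2×2 (T, B vs Y, Z):
Let Row play T with probability p. Expected payoff against Y: 4p + 7(1−p) = −3p + 7; against Z: 7p + (-2)(1−p) = 9p − 2.
Setting these equal: −3p + 7 = 9p − 2 ⇒ −12p = -9 ⇒ p = 3/4, and the value is (-3)·(3/4) + 7 = 19/4.
For Column: with q = P(Y), equating T's and B's payoffs gives −3q + 7 = 9q − 2 ⇒ q = 3/4.

19/4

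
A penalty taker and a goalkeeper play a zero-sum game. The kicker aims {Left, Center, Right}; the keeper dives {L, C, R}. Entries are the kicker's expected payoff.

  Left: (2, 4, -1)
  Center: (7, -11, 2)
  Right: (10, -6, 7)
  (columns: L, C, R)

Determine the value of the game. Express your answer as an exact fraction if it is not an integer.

11/9

Row minima: Left → -1, Center → -11, Right → -6; maximin = -1.
Column maxima: L → 10, C → 4, R → 7; minimax = 4.
-1 ≠ 4, so there is no saddle point; optimal play is mixed.
Center is strictly dominated by Right, so the kicker never plays it.
L is strictly dominated by R (it gives the kicker strictly more in every row), so the keeper never plays it.
On the remaining 2×2 (Left, Right vs C, R):
Let the kicker play Left with probability p. Expected payoff against C: 4p + (-6)(1−p) = 10p − 6; against R: (-1)p + 7(1−p) = −8p + 7.
Setting these equal: 10p − 6 = −8p + 7 ⇒ 18p = 13 ⇒ p = 13/18, and the value is (10)·(13/18) − 6 = 11/9.
For the keeper: with q = P(C), equating Left's and Right's payoffs gives 5q − 1 = −13q + 7 ⇒ q = 4/9.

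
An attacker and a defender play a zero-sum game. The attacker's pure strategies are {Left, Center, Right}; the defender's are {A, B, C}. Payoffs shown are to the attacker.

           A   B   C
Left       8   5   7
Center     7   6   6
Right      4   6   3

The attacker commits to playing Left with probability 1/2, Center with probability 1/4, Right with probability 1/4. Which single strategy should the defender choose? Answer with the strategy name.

B

If the defender plays A, the attacker's expected payoff is (1/2)·8 + (1/4)·7 + (1/4)·4 = 27/4.
If the defender plays B, the attacker's expected payoff is (1/2)·5 + (1/4)·6 + (1/4)·6 = 11/2.
If the defender plays C, the attacker's expected payoff is (1/2)·7 + (1/4)·6 + (1/4)·3 = 23/4.
The defender minimizes the attacker's payoff; the smallest is 11/2, so the best response is B.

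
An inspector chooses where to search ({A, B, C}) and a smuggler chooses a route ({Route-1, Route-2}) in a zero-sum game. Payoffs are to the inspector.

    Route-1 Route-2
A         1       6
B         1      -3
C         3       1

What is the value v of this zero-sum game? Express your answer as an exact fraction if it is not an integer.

Row minima: A → 1, B → -3, C → 1; maximin = 1.
Column maxima: Route-1 → 3, Route-2 → 6; minimax = 3.
1 ≠ 3, so there is no saddle point; optimal play is mixed.
B is strictly dominated by C, so the inspector never plays it.
On the remaining 2×2 (A, C vs Route-1, Route-2):
Let the inspector play A with probability p. Expected payoff against Route-1: 1p + 3(1−p) = −2p + 3; against Route-2: 6p + 1(1−p) = 5p + 1.
Setting these equal: −2p + 3 = 5p + 1 ⇒ −7p = -2 ⇒ p = 2/7, and the value is (-2)·(2/7) + 3 = 17/7.
For the smuggler: with q = P(Route-1), equating A's and C's payoffs gives −5q + 6 = 2q + 1 ⇒ q = 5/7.

17/7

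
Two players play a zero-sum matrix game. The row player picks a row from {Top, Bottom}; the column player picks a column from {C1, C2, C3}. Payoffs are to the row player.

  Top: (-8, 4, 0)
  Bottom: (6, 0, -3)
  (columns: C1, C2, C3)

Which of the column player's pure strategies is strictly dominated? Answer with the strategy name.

C3 holds the row player's payoff strictly below C2 in every row: 0 < 4, -3 < 0.
So C2 is strictly dominated for the column player.

C2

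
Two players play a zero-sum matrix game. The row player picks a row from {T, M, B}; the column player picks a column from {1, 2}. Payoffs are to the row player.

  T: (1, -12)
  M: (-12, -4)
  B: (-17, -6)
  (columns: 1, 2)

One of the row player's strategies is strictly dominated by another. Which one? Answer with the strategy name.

B

M gives a strictly higher payoff than B against every column: -12 > -17, -4 > -6.
So B is strictly dominated and the row player never plays it.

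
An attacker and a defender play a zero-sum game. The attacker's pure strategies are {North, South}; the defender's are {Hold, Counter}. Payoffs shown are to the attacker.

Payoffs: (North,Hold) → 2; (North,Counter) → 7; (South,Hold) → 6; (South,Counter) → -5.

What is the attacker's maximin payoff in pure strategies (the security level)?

Row minima: North → 2, South → -5.
The best of these is 2.

2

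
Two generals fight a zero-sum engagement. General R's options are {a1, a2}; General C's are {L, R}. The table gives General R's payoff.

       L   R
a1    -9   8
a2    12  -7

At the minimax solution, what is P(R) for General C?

Row minima: a1 → -9, a2 → -7; maximin = -7.
Column maxima: L → 12, R → 8; minimax = 8.
-7 ≠ 8, so there is no saddle point; optimal play is mixed.
Let General R play a1 with probability p. Expected payoff against L: (-9)p + 12(1−p) = −21p + 12; against R: 8p + (-7)(1−p) = 15p − 7.
Setting these equal: −21p + 12 = 15p − 7 ⇒ −36p = -19 ⇒ p = 19/36, and the value is (-21)·(19/36) + 12 = 11/12.
For General C: with q = P(L), equating a1's and a2's payoffs gives −17q + 8 = 19q − 7 ⇒ q = 5/12.

7/12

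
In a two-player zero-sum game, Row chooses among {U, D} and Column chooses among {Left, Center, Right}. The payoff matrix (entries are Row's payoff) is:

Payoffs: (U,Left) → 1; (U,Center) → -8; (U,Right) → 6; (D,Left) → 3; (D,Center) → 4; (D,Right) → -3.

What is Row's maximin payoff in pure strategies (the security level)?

-3

Row minima: U → -8, D → -3.
The best of these is -3.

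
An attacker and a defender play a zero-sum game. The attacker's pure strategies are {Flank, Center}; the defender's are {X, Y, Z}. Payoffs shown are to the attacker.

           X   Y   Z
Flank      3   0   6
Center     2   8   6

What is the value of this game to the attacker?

Row minima: Flank → 0, Center → 2; maximin = 2.
Column maxima: X → 3, Y → 8, Z → 6; minimax = 3.
2 ≠ 3, so there is no saddle point; optimal play is mixed.
Z is strictly dominated by X (it gives the attacker strictly more in every row), so the defender never plays it.
On the remaining 2×2 (Flank, Center vs X, Y):
Let the attacker play Flank with probability p. Expected payoff against X: 3p + 2(1−p) = p + 2; against Y: 0p + 8(1−p) = −8p + 8.
Setting these equal: p + 2 = −8p + 8 ⇒ 9p = 6 ⇒ p = 2/3, and the value is (1)·(2/3) + 2 = 8/3.
For the defender: with q = P(X), equating Flank's and Center's payoffs gives 3q = −6q + 8 ⇒ q = 8/9.

8/3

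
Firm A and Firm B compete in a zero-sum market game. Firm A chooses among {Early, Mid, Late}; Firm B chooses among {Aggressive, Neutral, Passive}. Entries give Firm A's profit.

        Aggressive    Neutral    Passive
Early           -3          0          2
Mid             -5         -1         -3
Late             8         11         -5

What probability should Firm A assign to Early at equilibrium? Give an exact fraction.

13/18

Row minima: Early → -3, Mid → -5, Late → -5; maximin = -3.
Column maxima: Aggressive → 8, Neutral → 11, Passive → 2; minimax = 2.
-3 ≠ 2, so there is no saddle point; optimal play is mixed.
Mid is strictly dominated by Early, so Firm A never plays it.
Neutral is strictly dominated by Aggressive (it gives Firm A strictly more in every row), so Firm B never plays it.
On the remaining 2×2 (Early, Late vs Aggressive, Passive):
Let Firm A play Early with probability p. Expected payoff against Aggressive: (-3)p + 8(1−p) = −11p + 8; against Passive: 2p + (-5)(1−p) = 7p − 5.
Setting these equal: −11p + 8 = 7p − 5 ⇒ −18p = -13 ⇒ p = 13/18, and the value is (-11)·(13/18) + 8 = 1/18.
For Firm B: with q = P(Aggressive), equating Early's and Late's payoffs gives −5q + 2 = 13q − 5 ⇒ q = 7/18.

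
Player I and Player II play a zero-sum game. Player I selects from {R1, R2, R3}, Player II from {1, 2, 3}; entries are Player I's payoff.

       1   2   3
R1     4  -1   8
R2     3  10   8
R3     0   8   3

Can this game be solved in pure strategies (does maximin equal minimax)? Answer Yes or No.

No

Row minima: R1 → -1, R2 → 3, R3 → 0; maximin = 3.
Column maxima: 1 → 4, 2 → 10, 3 → 8; minimax = 4.
3 ≠ 4, so no pure-strategy equilibrium exists.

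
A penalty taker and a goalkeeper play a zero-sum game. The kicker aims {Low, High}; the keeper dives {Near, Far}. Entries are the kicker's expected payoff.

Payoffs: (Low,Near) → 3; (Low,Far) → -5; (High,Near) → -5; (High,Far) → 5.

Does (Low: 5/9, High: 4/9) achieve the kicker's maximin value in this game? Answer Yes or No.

Against Near this mix gives (5/9)·3 + (4/9)·(-5) = -5/9.
Against Far this mix gives (5/9)·(-5) + (4/9)·5 = -5/9.
All of the keeper's active replies (Near, Far) yield -5/9, and no column does worse for the kicker. The mix makes the keeper indifferent and guarantees -5/9, so it is optimal.

Yes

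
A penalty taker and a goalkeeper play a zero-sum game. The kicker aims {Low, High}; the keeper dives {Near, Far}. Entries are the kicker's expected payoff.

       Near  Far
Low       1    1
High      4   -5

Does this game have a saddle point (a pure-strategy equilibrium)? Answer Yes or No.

Row minima: Low → 1, High → -5; maximin = 1.
Column maxima: Near → 4, Far → 1; minimax = 1.
maximin = minimax = 1, so a saddle point exists.

Yes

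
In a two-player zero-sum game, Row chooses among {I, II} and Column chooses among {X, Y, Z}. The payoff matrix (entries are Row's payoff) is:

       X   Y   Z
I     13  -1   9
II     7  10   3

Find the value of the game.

93/17

Row minima: I → -1, II → 3; maximin = 3.
Column maxima: X → 13, Y → 10, Z → 9; minimax = 9.
3 ≠ 9, so there is no saddle point; optimal play is mixed.
X is strictly dominated by Z (it gives Row strictly more in every row), so Column never plays it.
On the remaining 2×2 (I, II vs Y, Z):
Let Row play I with probability p. Expected payoff against Y: (-1)p + 10(1−p) = −11p + 10; against Z: 9p + 3(1−p) = 6p + 3.
Setting these equal: −11p + 10 = 6p + 3 ⇒ −17p = -7 ⇒ p = 7/17, and the value is (-11)·(7/17) + 10 = 93/17.
For Column: with q = P(Y), equating I's and II's payoffs gives −10q + 9 = 7q + 3 ⇒ q = 6/17.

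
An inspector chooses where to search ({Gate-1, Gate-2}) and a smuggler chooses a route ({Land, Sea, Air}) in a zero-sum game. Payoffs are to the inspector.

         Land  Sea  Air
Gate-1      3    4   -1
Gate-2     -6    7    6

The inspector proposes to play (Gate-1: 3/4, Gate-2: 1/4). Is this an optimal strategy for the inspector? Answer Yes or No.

Yes

Against Land this mix gives (3/4)·3 + (1/4)·(-6) = 3/4.
Against Sea this mix gives (3/4)·4 + (1/4)·7 = 19/4.
Against Air this mix gives (3/4)·(-1) + (1/4)·6 = 3/4.
All of the smuggler's active replies (Land, Air) yield 3/4, and no column does worse for the inspector. The mix makes the smuggler indifferent and guarantees 3/4, so it is optimal.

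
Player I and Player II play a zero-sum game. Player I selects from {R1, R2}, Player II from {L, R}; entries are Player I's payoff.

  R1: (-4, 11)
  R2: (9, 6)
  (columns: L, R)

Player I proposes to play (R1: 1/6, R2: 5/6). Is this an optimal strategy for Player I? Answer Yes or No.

Yes

Against L this mix gives (1/6)·(-4) + (5/6)·9 = 41/6.
Against R this mix gives (1/6)·11 + (5/6)·6 = 41/6.
All of Player II's active replies (L, R) yield 41/6, and no column does worse for Player I. The mix makes Player II indifferent and guarantees 41/6, so it is optimal.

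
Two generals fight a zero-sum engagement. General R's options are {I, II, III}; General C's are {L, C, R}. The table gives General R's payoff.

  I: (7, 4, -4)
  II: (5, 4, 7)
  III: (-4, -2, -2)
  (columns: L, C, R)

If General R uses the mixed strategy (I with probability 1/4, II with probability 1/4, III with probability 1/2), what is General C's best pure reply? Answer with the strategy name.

If General C plays L, General R's expected payoff is (1/4)·7 + (1/4)·5 + (1/2)·(-4) = 1.
If General C plays C, General R's expected payoff is (1/4)·4 + (1/4)·4 + (1/2)·(-2) = 1.
If General C plays R, General R's expected payoff is (1/4)·(-4) + (1/4)·7 + (1/2)·(-2) = -1/4.
General C minimizes General R's payoff; the smallest is -1/4, so the best response is R.

R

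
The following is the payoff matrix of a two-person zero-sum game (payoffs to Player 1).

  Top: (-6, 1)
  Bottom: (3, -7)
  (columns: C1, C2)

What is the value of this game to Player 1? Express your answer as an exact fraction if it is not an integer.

-39/17

Row minima: Top → -6, Bottom → -7; maximin = -6.
Column maxima: C1 → 3, C2 → 1; minimax = 1.
-6 ≠ 1, so there is no saddle point; optimal play is mixed.
Let Player 1 play Top with probability p. Expected payoff against C1: (-6)p + 3(1−p) = −9p + 3; against C2: 1p + (-7)(1−p) = 8p − 7.
Setting these equal: −9p + 3 = 8p − 7 ⇒ −17p = -10 ⇒ p = 10/17, and the value is (-9)·(10/17) + 3 = -39/17.
For Player 2: with q = P(C1), equating Top's and Bottom's payoffs gives −7q + 1 = 10q − 7 ⇒ q = 8/17.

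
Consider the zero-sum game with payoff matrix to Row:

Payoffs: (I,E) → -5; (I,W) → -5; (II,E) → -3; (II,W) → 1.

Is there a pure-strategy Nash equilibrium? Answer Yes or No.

Row minima: I → -5, II → -3; maximin = -3.
Column maxima: E → -3, W → 1; minimax = -3.
maximin = minimax = -3, so a saddle point exists.

Yes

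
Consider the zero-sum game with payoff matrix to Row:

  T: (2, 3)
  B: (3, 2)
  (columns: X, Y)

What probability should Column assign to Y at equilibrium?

1/2

Row minima: T → 2, B → 2; maximin = 2.
Column maxima: X → 3, Y → 3; minimax = 3.
2 ≠ 3, so there is no saddle point; optimal play is mixed.
Let Row play T with probability p. Expected payoff against X: 2p + 3(1−p) = −p + 3; against Y: 3p + 2(1−p) = p + 2.
Setting these equal: −p + 3 = p + 2 ⇒ −2p = -1 ⇒ p = 1/2, and the value is (-1)·(1/2) + 3 = 5/2.
For Column: with q = P(X), equating T's and B's payoffs gives −q + 3 = q + 2 ⇒ q = 1/2.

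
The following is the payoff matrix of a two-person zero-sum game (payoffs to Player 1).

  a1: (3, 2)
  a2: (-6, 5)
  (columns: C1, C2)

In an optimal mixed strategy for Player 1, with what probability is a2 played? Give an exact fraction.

1/12

Row minima: a1 → 2, a2 → -6; maximin = 2.
Column maxima: C1 → 3, C2 → 5; minimax = 3.
2 ≠ 3, so there is no saddle point; optimal play is mixed.
Let Player 1 play a1 with probability p. Expected payoff against C1: 3p + (-6)(1−p) = 9p − 6; against C2: 2p + 5(1−p) = −3p + 5.
Setting these equal: 9p − 6 = −3p + 5 ⇒ 12p = 11 ⇒ p = 11/12, and the value is (9)·(11/12) − 6 = 9/4.
For Player 2: with q = P(C1), equating a1's and a2's payoffs gives q + 2 = −11q + 5 ⇒ q = 1/4.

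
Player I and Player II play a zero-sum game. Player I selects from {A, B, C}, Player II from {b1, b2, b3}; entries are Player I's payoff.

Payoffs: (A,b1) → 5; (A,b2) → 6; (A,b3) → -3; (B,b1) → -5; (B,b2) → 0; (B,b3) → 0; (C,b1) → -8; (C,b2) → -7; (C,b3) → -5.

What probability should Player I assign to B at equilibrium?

8/13

Row minima: A → -3, B → -5, C → -8; maximin = -3.
Column maxima: b1 → 5, b2 → 6, b3 → 0; minimax = 0.
-3 ≠ 0, so there is no saddle point; optimal play is mixed.
C is strictly dominated by A, so Player I never plays it.
b2 is strictly dominated by b1 (it gives Player I strictly more in every row), so Player II never plays it.
On the remaining 2×2 (A, B vs b1, b3):
Let Player I play A with probability p. Expected payoff against b1: 5p + (-5)(1−p) = 10p − 5; against b3: (-3)p + 0(1−p) = −3p.
Setting these equal: 10p − 5 = −3p ⇒ 13p = 5 ⇒ p = 5/13, and the value is (10)·(5/13) − 5 = -15/13.
For Player II: with q = P(b1), equating A's and B's payoffs gives 8q − 3 = −5q ⇒ q = 3/13.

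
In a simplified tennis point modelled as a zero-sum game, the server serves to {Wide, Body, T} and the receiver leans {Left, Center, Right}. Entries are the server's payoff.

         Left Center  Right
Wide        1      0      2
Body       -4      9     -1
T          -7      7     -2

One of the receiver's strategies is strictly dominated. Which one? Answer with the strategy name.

Left holds the server's payoff strictly below Right in every row: 1 < 2, -4 < -1, -7 < -2.
So Right is strictly dominated for the receiver.

Right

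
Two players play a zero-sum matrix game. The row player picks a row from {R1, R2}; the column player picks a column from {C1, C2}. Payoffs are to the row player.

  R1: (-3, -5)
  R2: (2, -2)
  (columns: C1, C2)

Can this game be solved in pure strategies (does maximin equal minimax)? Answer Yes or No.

Row minima: R1 → -5, R2 → -2; maximin = -2.
Column maxima: C1 → 2, C2 → -2; minimax = -2.
maximin = minimax = -2, so a saddle point exists.

Yes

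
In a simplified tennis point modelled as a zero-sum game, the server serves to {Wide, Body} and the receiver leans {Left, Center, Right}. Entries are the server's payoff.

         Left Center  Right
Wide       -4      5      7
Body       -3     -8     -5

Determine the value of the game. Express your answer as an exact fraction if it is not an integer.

Row minima: Wide → -4, Body → -8; maximin = -4.
Column maxima: Left → -3, Center → 5, Right → 7; minimax = -3.
-4 ≠ -3, so there is no saddle point; optimal play is mixed.
Right is strictly dominated by Center (it gives the server strictly more in every row), so the receiver never plays it.
On the remaining 2×2 (Wide, Body vs Left, Center):
Let the server play Wide with probability p. Expected payoff against Left: (-4)p + (-3)(1−p) = −p − 3; against Center: 5p + (-8)(1−p) = 13p − 8.
Setting these equal: −p − 3 = 13p − 8 ⇒ −14p = -5 ⇒ p = 5/14, and the value is (-1)·(5/14) − 3 = -47/14.
For the receiver: with q = P(Left), equating Wide's and Body's payoffs gives −9q + 5 = 5q − 8 ⇒ q = 13/14.

-47/14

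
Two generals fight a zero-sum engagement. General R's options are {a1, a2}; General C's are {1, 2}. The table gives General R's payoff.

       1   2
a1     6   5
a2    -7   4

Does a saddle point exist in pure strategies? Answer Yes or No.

Row minima: a1 → 5, a2 → -7; maximin = 5.
Column maxima: 1 → 6, 2 → 5; minimax = 5.
maximin = minimax = 5, so a saddle point exists.

Yes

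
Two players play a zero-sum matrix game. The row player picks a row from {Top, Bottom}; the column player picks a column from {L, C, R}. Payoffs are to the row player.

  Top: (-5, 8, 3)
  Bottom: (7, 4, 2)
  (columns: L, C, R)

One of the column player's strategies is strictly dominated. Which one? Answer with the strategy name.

C

R holds the row player's payoff strictly below C in every row: 3 < 8, 2 < 4.
So C is strictly dominated for the column player.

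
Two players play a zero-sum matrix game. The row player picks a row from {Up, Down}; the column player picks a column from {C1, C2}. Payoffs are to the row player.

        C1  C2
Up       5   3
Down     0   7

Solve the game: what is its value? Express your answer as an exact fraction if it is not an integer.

35/9

Row minima: Up → 3, Down → 0; maximin = 3.
Column maxima: C1 → 5, C2 → 7; minimax = 5.
3 ≠ 5, so there is no saddle point; optimal play is mixed.
Let the row player play Up with probability p. Expected payoff against C1: 5p + 0(1−p) = 5p; against C2: 3p + 7(1−p) = −4p + 7.
Setting these equal: 5p = −4p + 7 ⇒ 9p = 7 ⇒ p = 7/9, and the value is (5)·(7/9) = 35/9.
For the column player: with q = P(C1), equating Up's and Down's payoffs gives 2q + 3 = −7q + 7 ⇒ q = 4/9.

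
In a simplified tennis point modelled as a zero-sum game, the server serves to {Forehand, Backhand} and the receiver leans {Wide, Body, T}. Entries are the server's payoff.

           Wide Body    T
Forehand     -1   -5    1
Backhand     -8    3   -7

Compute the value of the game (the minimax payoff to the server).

-43/15

Row minima: Forehand → -5, Backhand → -8; maximin = -5.
Column maxima: Wide → -1, Body → 3, T → 1; minimax = -1.
-5 ≠ -1, so there is no saddle point; optimal play is mixed.
T is strictly dominated by Wide (it gives the server strictly more in every row), so the receiver never plays it.
On the remaining 2×2 (Forehand, Backhand vs Wide, Body):
Let the server play Forehand with probability p. Expected payoff against Wide: (-1)p + (-8)(1−p) = 7p − 8; against Body: (-5)p + 3(1−p) = −8p + 3.
Setting these equal: 7p − 8 = −8p + 3 ⇒ 15p = 11 ⇒ p = 11/15, and the value is (7)·(11/15) − 8 = -43/15.
For the receiver: with q = P(Wide), equating Forehand's and Backhand's payoffs gives 4q − 5 = −11q + 3 ⇒ q = 8/15.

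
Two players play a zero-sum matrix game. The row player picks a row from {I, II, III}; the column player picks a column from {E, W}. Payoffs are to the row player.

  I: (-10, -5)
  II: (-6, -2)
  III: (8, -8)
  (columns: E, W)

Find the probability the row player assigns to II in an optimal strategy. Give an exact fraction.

4/5

Row minima: I → -10, II → -6, III → -8; maximin = -6.
Column maxima: E → 8, W → -2; minimax = -2.
-6 ≠ -2, so there is no saddle point; optimal play is mixed.
I is strictly dominated by II, so the row player never plays it.
On the remaining 2×2 (II, III vs E, W):
Let the row player play II with probability p. Expected payoff against E: (-6)p + 8(1−p) = −14p + 8; against W: (-2)p + (-8)(1−p) = 6p − 8.
Setting these equal: −14p + 8 = 6p − 8 ⇒ −20p = -16 ⇒ p = 4/5, and the value is (-14)·(4/5) + 8 = -16/5.
For the column player: with q = P(E), equating II's and III's payoffs gives −4q − 2 = 16q − 8 ⇒ q = 3/10.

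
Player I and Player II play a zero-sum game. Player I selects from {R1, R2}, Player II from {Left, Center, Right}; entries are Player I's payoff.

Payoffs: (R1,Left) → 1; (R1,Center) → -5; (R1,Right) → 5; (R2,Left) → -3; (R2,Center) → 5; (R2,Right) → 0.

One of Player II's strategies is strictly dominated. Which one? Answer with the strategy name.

Right

Left holds Player I's payoff strictly below Right in every row: 1 < 5, -3 < 0.
So Right is strictly dominated for Player II.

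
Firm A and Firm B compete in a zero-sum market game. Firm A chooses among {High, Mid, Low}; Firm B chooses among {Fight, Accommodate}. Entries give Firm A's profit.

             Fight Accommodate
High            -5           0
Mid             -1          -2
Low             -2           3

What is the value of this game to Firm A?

-7/6

Row minima: High → -5, Mid → -2, Low → -2; maximin = -2.
Column maxima: Fight → -1, Accommodate → 3; minimax = -1.
-2 ≠ -1, so there is no saddle point; optimal play is mixed.
High is strictly dominated by Low, so Firm A never plays it.
On the remaining 2×2 (Mid, Low vs Fight, Accommodate):
Let Firm A play Mid with probability p. Expected payoff against Fight: (-1)p + (-2)(1−p) = p − 2; against Accommodate: (-2)p + 3(1−p) = −5p + 3.
Setting these equal: p − 2 = −5p + 3 ⇒ 6p = 5 ⇒ p = 5/6, and the value is (1)·(5/6) − 2 = -7/6.
For Firm B: with q = P(Fight), equating Mid's and Low's payoffs gives q − 2 = −5q + 3 ⇒ q = 5/6.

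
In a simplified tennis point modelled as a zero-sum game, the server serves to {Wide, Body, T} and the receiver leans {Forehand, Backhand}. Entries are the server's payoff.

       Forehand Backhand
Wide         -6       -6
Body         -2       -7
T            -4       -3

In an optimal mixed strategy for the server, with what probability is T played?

5/6

Row minima: Wide → -6, Body → -7, T → -4; maximin = -4.
Column maxima: Forehand → -2, Backhand → -3; minimax = -3.
-4 ≠ -3, so there is no saddle point; optimal play is mixed.
Wide is strictly dominated by T, so the server never plays it.
On the remaining 2×2 (Body, T vs Forehand, Backhand):
Let the server play Body with probability p. Expected payoff against Forehand: (-2)p + (-4)(1−p) = 2p − 4; against Backhand: (-7)p + (-3)(1−p) = −4p − 3.
Setting these equal: 2p − 4 = −4p − 3 ⇒ 6p = 1 ⇒ p = 1/6, and the value is (2)·(1/6) − 4 = -11/3.
For the receiver: with q = P(Forehand), equating Body's and T's payoffs gives 5q − 7 = −q − 3 ⇒ q = 2/3.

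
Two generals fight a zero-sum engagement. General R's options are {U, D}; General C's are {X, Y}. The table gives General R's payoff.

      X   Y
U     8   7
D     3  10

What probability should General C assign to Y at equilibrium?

Row minima: U → 7, D → 3; maximin = 7.
Column maxima: X → 8, Y → 10; minimax = 8.
7 ≠ 8, so there is no saddle point; optimal play is mixed.
Let General R play U with probability p. Expected payoff against X: 8p + 3(1−p) = 5p + 3; against Y: 7p + 10(1−p) = −3p + 10.
Setting these equal: 5p + 3 = −3p + 10 ⇒ 8p = 7 ⇒ p = 7/8, and the value is (5)·(7/8) + 3 = 59/8.
For General C: with q = P(X), equating U's and D's payoffs gives q + 7 = −7q + 10 ⇒ q = 3/8.

5/8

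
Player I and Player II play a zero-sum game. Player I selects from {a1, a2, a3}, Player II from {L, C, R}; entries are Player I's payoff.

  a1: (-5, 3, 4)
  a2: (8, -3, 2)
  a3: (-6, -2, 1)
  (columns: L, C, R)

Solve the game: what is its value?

9/19

Row minima: a1 → -5, a2 → -3, a3 → -6; maximin = -3.
Column maxima: L → 8, C → 3, R → 4; minimax = 3.
-3 ≠ 3, so there is no saddle point; optimal play is mixed.
a3 is strictly dominated by a1, so Player I never plays it.
R is strictly dominated by C (it gives Player I strictly more in every row), so Player II never plays it.
On the remaining 2×2 (a1, a2 vs L, C):
Let Player I play a1 with probability p. Expected payoff against L: (-5)p + 8(1−p) = −13p + 8; against C: 3p + (-3)(1−p) = 6p − 3.
Setting these equal: −13p + 8 = 6p − 3 ⇒ −19p = -11 ⇒ p = 11/19, and the value is (-13)·(11/19) + 8 = 9/19.
For Player II: with q = P(L), equating a1's and a2's payoffs gives −8q + 3 = 11q − 3 ⇒ q = 6/19.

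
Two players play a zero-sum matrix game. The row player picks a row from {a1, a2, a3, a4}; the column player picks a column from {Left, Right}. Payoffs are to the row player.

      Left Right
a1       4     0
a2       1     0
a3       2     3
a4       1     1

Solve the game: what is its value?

12/5

Row minima: a1 → 0, a2 → 0, a3 → 2, a4 → 1; maximin = 2.
Column maxima: Left → 4, Right → 3; minimax = 3.
2 ≠ 3, so there is no saddle point; optimal play is mixed.
a2 is strictly dominated by a3, so the row player never plays it.
a4 is strictly dominated by a3, so the row player never plays it.
On the remaining 2×2 (a1, a3 vs Left, Right):
Let the row player play a1 with probability p. Expected payoff against Left: 4p + 2(1−p) = 2p + 2; against Right: 0p + 3(1−p) = −3p + 3.
Setting these equal: 2p + 2 = −3p + 3 ⇒ 5p = 1 ⇒ p = 1/5, and the value is (2)·(1/5) + 2 = 12/5.
For the column player: with q = P(Left), equating a1's and a3's payoffs gives 4q = −q + 3 ⇒ q = 3/5.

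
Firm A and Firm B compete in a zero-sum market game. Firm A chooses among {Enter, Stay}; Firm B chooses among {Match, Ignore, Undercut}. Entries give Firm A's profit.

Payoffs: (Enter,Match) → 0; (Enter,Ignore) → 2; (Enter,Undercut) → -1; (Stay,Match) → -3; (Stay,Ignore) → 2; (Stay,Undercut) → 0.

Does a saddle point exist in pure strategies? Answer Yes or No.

Row minima: Enter → -1, Stay → -3; maximin = -1.
Column maxima: Match → 0, Ignore → 2, Undercut → 0; minimax = 0.
-1 ≠ 0, so no pure-strategy equilibrium exists.

No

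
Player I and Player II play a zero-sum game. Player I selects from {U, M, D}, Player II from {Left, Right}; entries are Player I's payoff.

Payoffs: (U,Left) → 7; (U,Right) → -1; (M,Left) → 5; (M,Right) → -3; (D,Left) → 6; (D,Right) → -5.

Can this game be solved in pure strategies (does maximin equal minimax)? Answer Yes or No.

Yes

Row minima: U → -1, M → -3, D → -5; maximin = -1.
Column maxima: Left → 7, Right → -1; minimax = -1.
maximin = minimax = -1, so a saddle point exists.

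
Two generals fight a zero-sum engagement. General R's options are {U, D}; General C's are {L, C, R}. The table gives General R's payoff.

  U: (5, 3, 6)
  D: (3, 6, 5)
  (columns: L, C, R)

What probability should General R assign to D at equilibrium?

2/5

Row minima: U → 3, D → 3; maximin = 3.
Column maxima: L → 5, C → 6, R → 6; minimax = 5.
3 ≠ 5, so there is no saddle point; optimal play is mixed.
R is strictly dominated by L (it gives General R strictly more in every row), so General C never plays it.
On the remaining 2×2 (U, D vs L, C):
Let General R play U with probability p. Expected payoff against L: 5p + 3(1−p) = 2p + 3; against C: 3p + 6(1−p) = −3p + 6.
Setting these equal: 2p + 3 = −3p + 6 ⇒ 5p = 3 ⇒ p = 3/5, and the value is (2)·(3/5) + 3 = 21/5.
For General C: with q = P(L), equating U's and D's payoffs gives 2q + 3 = −3q + 6 ⇒ q = 3/5.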